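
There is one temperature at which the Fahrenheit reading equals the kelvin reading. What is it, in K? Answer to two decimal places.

574.59 K

Let K be the kelvin reading. The Fahrenheit reading is F = 1.8·K - 459.67.
Set F = K: 1.8·K - 459.67 = K.
(0.8)·K = 459.67  ⇒  K = 574.59.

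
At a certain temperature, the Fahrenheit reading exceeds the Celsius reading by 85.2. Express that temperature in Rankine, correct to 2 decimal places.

Let x be the Fahrenheit reading; then the Celsius reading is 5/9·x - 17.7778.
(5/9·x - 17.7778) - x = -85.2  ⇒  (-4/9)·x = -67.4222  ⇒  x = 151.7000°F.
In Celsius: (151.7 - 32) × 5/9 = 66.5000°C.
In Rankine: 66.5000 × 1.8 + 491.67 = 611.37°R.

611.37°R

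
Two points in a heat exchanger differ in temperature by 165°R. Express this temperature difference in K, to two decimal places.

Only the scale ratio 5/9 matters for a change in temperature.
165 × 5/9 = 91.67.

91.67 K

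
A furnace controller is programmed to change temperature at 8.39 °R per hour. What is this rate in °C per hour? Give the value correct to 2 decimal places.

The quantity depends on a temperature interval, so only the ratio of degree sizes applies; the offset between the scales is irrelevant.
A change of 1°R is a change of 5/9°C, so 8.39 × 5/9 = 4.66.

4.66 °C/hour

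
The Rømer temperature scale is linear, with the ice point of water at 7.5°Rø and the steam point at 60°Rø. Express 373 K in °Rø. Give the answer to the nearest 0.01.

59.92°Rø

First in Celsius: 373 - 273.15 = 99.8500°C.
Linearly onto the Rømer scale: 7.5 + (99.8500 / 100) × (60 - 7.5) = 59.92°Rø.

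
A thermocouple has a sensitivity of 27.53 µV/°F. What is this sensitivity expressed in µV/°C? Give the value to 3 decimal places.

49.554 µV/°C

The quantity depends on a temperature interval, so only the ratio of degree sizes applies; the offset between the scales is irrelevant.
A change of 1°C is a change of 1.8°F, so per °C the value is 27.53 × 1.8 = 49.554.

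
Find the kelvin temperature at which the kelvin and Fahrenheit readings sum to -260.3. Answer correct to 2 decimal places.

Let K be the kelvin reading. The Fahrenheit reading is F = 1.8·K - 459.67.
Require K + F = -260.3: (2.8)·K - 459.67 = -260.3.
K = (-260.3 + 459.67) / (2.8) = 71.20.

71.20 K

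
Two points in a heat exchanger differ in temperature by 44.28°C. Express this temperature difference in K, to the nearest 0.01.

44.28 K

Celsius and kelvin degrees are the same size, so the interval is unchanged: 44.28.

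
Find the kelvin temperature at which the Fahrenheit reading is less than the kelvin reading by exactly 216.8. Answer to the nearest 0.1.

303.6 K

Let K be the kelvin reading. The Fahrenheit reading is F = 1.8·K - 459.67.
Require F - K = -216.8: (0.8)·K - 459.67 = -216.8.
K = (-216.8 + 459.67) / (0.8) = 303.6.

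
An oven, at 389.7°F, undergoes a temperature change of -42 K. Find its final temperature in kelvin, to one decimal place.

429.9 K

Initial temperature in Celsius: (389.7 - 32) × 5/9 = 198.7222°C.
The 42 K change is an interval; Kelvin and Celsius degrees are the same size, so ΔC = -42°C.
Final Celsius temperature: 198.7222 - 42.0000 = 156.7222°C.
In kelvin: 156.7222 + 273.15 = 429.9 K.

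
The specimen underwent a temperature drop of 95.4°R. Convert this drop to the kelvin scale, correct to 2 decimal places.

53.00 K

For a temperature interval the offset drops out; only the factor 5/9 applies.
95.4 × 5/9 = 53.00.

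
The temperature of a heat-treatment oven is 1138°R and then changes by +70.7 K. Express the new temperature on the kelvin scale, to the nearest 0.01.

702.92 K

Initial temperature in Celsius: (1138 - 491.67) × 5/9 = 359.0722°C.
The 70.7 K change is an interval; Kelvin and Celsius degrees are the same size, so ΔC = +70.7°C.
Final Celsius temperature: 359.0722 + 70.7000 = 429.7722°C.
In kelvin: 429.7722 + 273.15 = 702.92 K.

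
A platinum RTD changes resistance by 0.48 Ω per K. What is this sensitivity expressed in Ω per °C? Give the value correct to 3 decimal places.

0.480 Ω per °C

Since only a temperature interval is involved, the additive offset between the scales drops out.
A change of 1°C is a change of 1 K, so per °C the value is 0.48 × 1 = 0.480.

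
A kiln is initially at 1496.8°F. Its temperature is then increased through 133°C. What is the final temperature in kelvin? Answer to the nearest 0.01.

Initial temperature in Celsius: (1496.8 - 32) × 5/9 = 813.7778°C.
Final Celsius temperature: 813.7778 + 133.0000 = 946.7778°C.
In kelvin: 946.7778 + 273.15 = 1219.93 K.

1219.93 K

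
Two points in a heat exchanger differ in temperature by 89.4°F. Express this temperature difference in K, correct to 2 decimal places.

For a temperature interval the offset drops out; only the factor 5/9 applies.
89.4 × 5/9 = 49.67.

49.67 K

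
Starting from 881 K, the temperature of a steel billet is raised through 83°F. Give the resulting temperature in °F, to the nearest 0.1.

Initial temperature in Celsius: 881 - 273.15 = 607.8500°C.
The 83°F change is an interval, so only the factor 5/9 applies: +83 × 5/9 = +46.1111°C.
Final Celsius temperature: 607.8500 + 46.1111 = 653.9611°C.
In Fahrenheit: 653.9611 × 1.8 + 32 = 1209.1°F.

1209.1°F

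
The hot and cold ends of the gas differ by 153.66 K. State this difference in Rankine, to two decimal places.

276.59°R

Only the scale ratio 1.8 matters for a change in temperature.
153.66 × 1.8 = 276.59.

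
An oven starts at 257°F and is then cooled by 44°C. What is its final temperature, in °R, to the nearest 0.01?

Initial temperature in Celsius: (257 - 32) × 5/9 = 125.0000°C.
Final Celsius temperature: 125.0000 - 44.0000 = 81.0000°C.
In Rankine: 81.0000 × 1.8 + 491.67 = 637.47°R.

637.47°R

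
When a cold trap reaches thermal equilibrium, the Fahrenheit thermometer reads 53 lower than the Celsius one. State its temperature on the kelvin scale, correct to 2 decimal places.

Let x be the Celsius reading; then the Fahrenheit reading is 1.8·x + 32.
(1.8·x + 32) - x = -53  ⇒  (0.8)·x = -85  ⇒  x = -106.2500°C.
In kelvin: -106.2500 + 273.15 = 166.90 K.

166.90 K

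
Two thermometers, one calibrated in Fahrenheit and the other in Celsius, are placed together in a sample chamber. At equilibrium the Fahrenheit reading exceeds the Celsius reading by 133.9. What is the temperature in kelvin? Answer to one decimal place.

400.5 K

Let x be the Fahrenheit reading; then the Celsius reading is 5/9·x - 17.7778.
(5/9·x - 17.7778) - x = -133.9  ⇒  (-4/9)·x = -116.122  ⇒  x = 261.2750°F.
In Celsius: (261.275 - 32) × 5/9 = 127.3750°C.
In kelvin: 127.3750 + 273.15 = 400.5 K.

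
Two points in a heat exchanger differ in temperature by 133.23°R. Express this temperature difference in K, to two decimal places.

For a temperature interval the offset drops out; only the factor 5/9 applies.
133.23 × 5/9 = 74.02.

74.02 K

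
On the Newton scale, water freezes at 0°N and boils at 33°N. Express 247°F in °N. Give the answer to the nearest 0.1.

39.4°N

First in Celsius: (247 - 32) × 5/9 = 119.4444°C.
Linearly onto the Newton scale: 0 + (119.4444 / 100) × (33 - 0) = 39.4°N.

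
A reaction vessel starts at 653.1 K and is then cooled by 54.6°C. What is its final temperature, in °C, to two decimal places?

325.35°C

Initial temperature in Celsius: 653.1 - 273.15 = 379.9500°C.
Final Celsius temperature: 379.9500 - 54.6000 = 325.3500°C.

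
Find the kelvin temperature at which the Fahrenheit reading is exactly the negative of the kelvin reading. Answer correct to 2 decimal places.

164.17 K

Let K be the kelvin reading. The Fahrenheit reading is F = 1.8·K - 459.67.
Require F = -1·K: 1.8·K - 459.67 = -1·K.
(2.8)·K = 459.67  ⇒  K = 164.17.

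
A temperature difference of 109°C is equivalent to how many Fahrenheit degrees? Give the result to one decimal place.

196.2°F

An interval of 1°C corresponds to 1.8°F.
109 × 1.8 = 196.2.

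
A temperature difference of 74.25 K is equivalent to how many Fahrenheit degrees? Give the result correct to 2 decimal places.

For a temperature interval the offset drops out; only the factor 1.8 applies.
74.25 × 1.8 = 133.65.

133.65°F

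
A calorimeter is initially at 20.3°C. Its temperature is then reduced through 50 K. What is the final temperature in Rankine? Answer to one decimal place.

The 50 K change is an interval; Kelvin and Celsius degrees are the same size, so ΔC = -50°C.
Final Celsius temperature: 20.3000 - 50.0000 = -29.7000°C.
In Rankine: -29.7000 × 1.8 + 491.67 = 438.2°R.

438.2°R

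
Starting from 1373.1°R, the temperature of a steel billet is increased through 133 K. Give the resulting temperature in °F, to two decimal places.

1152.83°F

Initial temperature in Celsius: (1373.1 - 491.67) × 5/9 = 489.6833°C.
The 133 K change is an interval; Kelvin and Celsius degrees are the same size, so ΔC = +133°C.
Final Celsius temperature: 489.6833 + 133.0000 = 622.6833°C.
In Fahrenheit: 622.6833 × 1.8 + 32 = 1152.83°F.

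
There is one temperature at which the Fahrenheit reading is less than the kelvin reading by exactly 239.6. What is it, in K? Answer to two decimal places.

275.09 K

Let K be the kelvin reading. The Fahrenheit reading is F = 1.8·K - 459.67.
Require F - K = -239.6: (0.8)·K - 459.67 = -239.6.
K = (-239.6 + 459.67) / (0.8) = 275.09.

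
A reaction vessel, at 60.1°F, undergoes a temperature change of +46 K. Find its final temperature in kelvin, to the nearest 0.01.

334.76 K

Initial temperature in Celsius: (60.1 - 32) × 5/9 = 15.6111°C.
The 46 K change is an interval; Kelvin and Celsius degrees are the same size, so ΔC = +46°C.
Final Celsius temperature: 15.6111 + 46.0000 = 61.6111°C.
In kelvin: 61.6111 + 273.15 = 334.76 K.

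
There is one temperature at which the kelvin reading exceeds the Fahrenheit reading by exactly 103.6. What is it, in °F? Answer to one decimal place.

341.5°F

Let F be the Fahrenheit reading. The kelvin reading is K = 5/9·F + 255.372.
Require K - F = 103.6: (-4/9)·F + 255.372 = 103.6.
F = (103.6 - 255.372) / (-4/9) = 341.5.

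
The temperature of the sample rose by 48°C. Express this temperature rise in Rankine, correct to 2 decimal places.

86.40°R

For a temperature interval the offset drops out; only the factor 1.8 applies.
48 × 1.8 = 86.40.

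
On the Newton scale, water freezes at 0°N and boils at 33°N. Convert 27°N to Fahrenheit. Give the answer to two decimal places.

179.27°F

Linear interpolation between the fixed points: C = (27 - 0) × 100 / (33 - 0) = 81.8182°C.
Then 81.8182 × 1.8 + 32 = 179.27°F.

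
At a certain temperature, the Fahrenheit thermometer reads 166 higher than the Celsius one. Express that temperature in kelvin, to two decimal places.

Let x be the Celsius reading; then the Fahrenheit reading is 1.8·x + 32.
(1.8·x + 32) - x = 166  ⇒  (0.8)·x = 134  ⇒  x = 167.5000°C.
In kelvin: 167.5000 + 273.15 = 440.65 K.

440.65 K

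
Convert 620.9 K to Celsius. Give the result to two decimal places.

347.75°C

In Celsius: 620.9 - 273.15 = 347.7500°C.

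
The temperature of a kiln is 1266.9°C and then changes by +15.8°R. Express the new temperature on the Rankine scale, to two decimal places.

2787.89°R

The 15.8°R change is an interval, so only the factor 5/9 applies: +15.8 × 5/9 = +8.7778°C.
Final Celsius temperature: 1266.9000 + 8.7778 = 1275.6778°C.
In Rankine: 1275.6778 × 1.8 + 491.67 = 2787.89°R.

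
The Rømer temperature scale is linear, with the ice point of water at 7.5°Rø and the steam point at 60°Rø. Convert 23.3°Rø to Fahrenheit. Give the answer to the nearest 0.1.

86.2°F

Linear interpolation between the fixed points: C = (23.3 - 7.5) × 100 / (60 - 7.5) = 30.0952°C.
Then 30.0952 × 1.8 + 32 = 86.2°F.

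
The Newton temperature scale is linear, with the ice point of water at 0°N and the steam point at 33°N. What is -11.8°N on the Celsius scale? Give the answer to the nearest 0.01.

-35.76°C

Linear interpolation between the fixed points: C = (-11.8 - 0) × 100 / (33 - 0) = -35.7576°C.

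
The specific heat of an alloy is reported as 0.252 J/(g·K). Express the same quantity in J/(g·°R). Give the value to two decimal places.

The quantity depends on a temperature interval, so only the ratio of degree sizes applies; the offset between the scales is irrelevant.
A change of 1°R is a change of 5/9 K, so per °R the value is 0.252 × 5/9 = 0.14.

0.14 J/(g·°R)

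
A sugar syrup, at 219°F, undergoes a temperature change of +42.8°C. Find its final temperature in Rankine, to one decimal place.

Initial temperature in Celsius: (219 - 32) × 5/9 = 103.8889°C.
Final Celsius temperature: 103.8889 + 42.8000 = 146.6889°C.
In Rankine: 146.6889 × 1.8 + 491.67 = 755.7°R.

755.7°R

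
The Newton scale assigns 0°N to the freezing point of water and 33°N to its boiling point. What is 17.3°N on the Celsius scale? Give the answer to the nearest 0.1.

52.4°C

Linear interpolation between the fixed points: C = (17.3 - 0) × 100 / (33 - 0) = 52.4242°C.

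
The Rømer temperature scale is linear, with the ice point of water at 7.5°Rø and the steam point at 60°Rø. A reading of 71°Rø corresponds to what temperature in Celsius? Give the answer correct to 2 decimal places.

120.95°C

Linear interpolation between the fixed points: C = (71 - 7.5) × 100 / (60 - 7.5) = 120.9524°C.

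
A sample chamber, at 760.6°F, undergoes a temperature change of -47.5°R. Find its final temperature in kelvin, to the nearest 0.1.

651.5 K

Initial temperature in Celsius: (760.6 - 32) × 5/9 = 404.7778°C.
The 47.5°R change is an interval, so only the factor 5/9 applies: -47.5 × 5/9 = -26.3889°C.
Final Celsius temperature: 404.7778 - 26.3889 = 378.3889°C.
In kelvin: 378.3889 + 273.15 = 651.5 K.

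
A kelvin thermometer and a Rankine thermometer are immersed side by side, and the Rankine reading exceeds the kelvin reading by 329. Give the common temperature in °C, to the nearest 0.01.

Let x be the kelvin reading; then the Rankine reading is 1.8·x.
(1.8·x) - x = 329  ⇒  (0.8)·x = 329  ⇒  x = 411.2500 K.
In Celsius: 411.25 - 273.15 = 138.10°C.

138.10°C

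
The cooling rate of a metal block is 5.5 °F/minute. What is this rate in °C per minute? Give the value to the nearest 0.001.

The quantity depends on a temperature interval, so only the ratio of degree sizes applies; the offset between the scales is irrelevant.
A change of 1°F is a change of 5/9°C, so 5.5 × 5/9 = 3.056.

3.056 °C/minute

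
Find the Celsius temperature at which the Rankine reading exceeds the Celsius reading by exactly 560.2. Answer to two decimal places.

Let C be the Celsius reading. The Rankine reading is R = 1.8·C + 491.67.
Require R - C = 560.2: (0.8)·C + 491.67 = 560.2.
C = (560.2 - 491.67) / (0.8) = 85.66.

85.66°C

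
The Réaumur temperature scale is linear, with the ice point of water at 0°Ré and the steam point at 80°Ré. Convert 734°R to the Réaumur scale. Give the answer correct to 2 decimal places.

First in Celsius: (734 - 491.67) × 5/9 = 134.6278°C.
Linearly onto the Réaumur scale: 0 + (134.6278 / 100) × (80 - 0) = 107.70°Ré.

107.70°Ré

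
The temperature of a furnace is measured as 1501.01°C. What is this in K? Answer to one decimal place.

1774.2 K

In kelvin: 1501.0100 + 273.15 = 1774.2 K.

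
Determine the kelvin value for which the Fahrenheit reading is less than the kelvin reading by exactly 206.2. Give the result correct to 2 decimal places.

Let K be the kelvin reading. The Fahrenheit reading is F = 1.8·K - 459.67.
Require F - K = -206.2: (0.8)·K - 459.67 = -206.2.
K = (-206.2 + 459.67) / (0.8) = 316.84.

316.84 K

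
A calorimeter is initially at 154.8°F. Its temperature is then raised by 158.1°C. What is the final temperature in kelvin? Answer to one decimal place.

499.5 K

Initial temperature in Celsius: (154.8 - 32) × 5/9 = 68.2222°C.
Final Celsius temperature: 68.2222 + 158.1000 = 226.3222°C.
In kelvin: 226.3222 + 273.15 = 499.5 K.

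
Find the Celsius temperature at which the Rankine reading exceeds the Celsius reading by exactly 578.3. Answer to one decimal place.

108.3°C

Let C be the Celsius reading. The Rankine reading is R = 1.8·C + 491.67.
Require R - C = 578.3: (0.8)·C + 491.67 = 578.3.
C = (578.3 - 491.67) / (0.8) = 108.3.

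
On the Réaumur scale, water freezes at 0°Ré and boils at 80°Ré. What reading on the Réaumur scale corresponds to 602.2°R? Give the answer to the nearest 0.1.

49.1°Ré

First in Celsius: (602.2 - 491.67) × 5/9 = 61.4056°C.
Linearly onto the Réaumur scale: 0 + (61.4056 / 100) × (80 - 0) = 49.1°Ré.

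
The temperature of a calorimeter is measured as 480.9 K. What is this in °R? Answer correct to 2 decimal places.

865.62°R

In Celsius: 480.9 - 273.15 = 207.7500°C.
In Rankine: 207.7500 × 1.8 + 491.67 = 865.62°R.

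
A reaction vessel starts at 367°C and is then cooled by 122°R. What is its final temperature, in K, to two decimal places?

572.37 K

The 122°R change is an interval, so only the factor 5/9 applies: -122 × 5/9 = -67.7778°C.
Final Celsius temperature: 367.0000 - 67.7778 = 299.2222°C.
In kelvin: 299.2222 + 273.15 = 572.37 K.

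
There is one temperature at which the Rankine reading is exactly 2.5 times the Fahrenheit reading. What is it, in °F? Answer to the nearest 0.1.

Let F be the Fahrenheit reading. The Rankine reading is R = 1·F + 459.67.
Require R = 2.5·F: 1·F + 459.67 = 2.5·F.
(-1.5)·F = -459.67  ⇒  F = 306.4.

306.4°F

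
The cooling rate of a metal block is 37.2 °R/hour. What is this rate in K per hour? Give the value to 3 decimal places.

The quantity depends on a temperature interval, so only the ratio of degree sizes applies; the offset between the scales is irrelevant.
A change of 1°R is a change of 5/9 K, so 37.2 × 5/9 = 20.667.

20.667 K/hour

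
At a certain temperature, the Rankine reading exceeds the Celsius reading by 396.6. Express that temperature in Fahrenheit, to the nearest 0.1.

-181.9°F

Let x be the Celsius reading; then the Rankine reading is 1.8·x + 491.67.
(1.8·x + 491.67) - x = 396.6  ⇒  (0.8)·x = -95.07  ⇒  x = -118.8375°C.
In Fahrenheit: -118.8375 × 1.8 + 32 = -181.9°F.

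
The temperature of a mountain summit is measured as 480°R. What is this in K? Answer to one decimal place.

In Celsius: (480 - 491.67) × 5/9 = -6.4833°C.
In kelvin: -6.4833 + 273.15 = 266.7 K.

266.7 K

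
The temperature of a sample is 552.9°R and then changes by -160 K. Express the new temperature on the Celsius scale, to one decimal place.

-126.0°C

Initial temperature in Celsius: (552.9 - 491.67) × 5/9 = 34.0167°C.
The 160 K change is an interval; Kelvin and Celsius degrees are the same size, so ΔC = -160°C.
Final Celsius temperature: 34.0167 - 160.0000 = -125.9833°C.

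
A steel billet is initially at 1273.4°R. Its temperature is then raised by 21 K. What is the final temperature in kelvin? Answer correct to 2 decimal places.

Initial temperature in Celsius: (1273.4 - 491.67) × 5/9 = 434.2944°C.
The 21 K change is an interval; Kelvin and Celsius degrees are the same size, so ΔC = +21°C.
Final Celsius temperature: 434.2944 + 21.0000 = 455.2944°C.
In kelvin: 455.2944 + 273.15 = 728.44 K.

728.44 K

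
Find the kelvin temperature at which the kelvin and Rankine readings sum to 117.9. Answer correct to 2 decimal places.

42.11 K

Let K be the kelvin reading. The Rankine reading is R = 1.8·K.
Require K + R = 117.9: (2.8)·K = 117.9.
K = (117.9) / (2.8) = 42.11.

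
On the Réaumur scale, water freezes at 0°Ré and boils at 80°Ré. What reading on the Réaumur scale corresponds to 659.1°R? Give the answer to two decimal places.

74.41°Ré

First in Celsius: (659.1 - 491.67) × 5/9 = 93.0167°C.
Linearly onto the Réaumur scale: 0 + (93.0167 / 100) × (80 - 0) = 74.41°Ré.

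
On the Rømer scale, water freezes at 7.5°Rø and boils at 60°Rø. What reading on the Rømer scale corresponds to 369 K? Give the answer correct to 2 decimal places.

57.82°Rø

First in Celsius: 369 - 273.15 = 95.8500°C.
Linearly onto the Rømer scale: 7.5 + (95.8500 / 100) × (60 - 7.5) = 57.82°Rø.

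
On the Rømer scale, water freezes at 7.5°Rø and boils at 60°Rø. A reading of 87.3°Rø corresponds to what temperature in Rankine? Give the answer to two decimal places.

765.27°R

Linear interpolation between the fixed points: C = (87.3 - 7.5) × 100 / (60 - 7.5) = 152.0000°C.
Then 152.0000 × 1.8 + 491.67 = 765.27°R.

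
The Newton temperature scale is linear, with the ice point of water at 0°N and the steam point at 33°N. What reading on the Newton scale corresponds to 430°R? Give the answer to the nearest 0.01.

-11.31°N

First in Celsius: (430 - 491.67) × 5/9 = -34.2611°C.
Linearly onto the Newton scale: 0 + (-34.2611 / 100) × (33 - 0) = -11.31°N.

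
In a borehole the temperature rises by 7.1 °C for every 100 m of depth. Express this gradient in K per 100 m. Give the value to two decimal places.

The quantity depends on a temperature interval, so only the ratio of degree sizes applies; the offset between the scales is irrelevant.
A change of 1°C is a change of 1 K, so 7.1 × 1 = 7.10.

7.10 K/100 m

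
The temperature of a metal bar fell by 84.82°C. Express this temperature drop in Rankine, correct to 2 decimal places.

152.68°R

An interval of 1°C corresponds to 1.8°R.
84.82 × 1.8 = 152.68.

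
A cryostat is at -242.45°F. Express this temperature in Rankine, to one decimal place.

In Celsius: (-242.45 - 32) × 5/9 = -152.4722°C.
In Rankine: -152.4722 × 1.8 + 491.67 = 217.2°R.

217.2°R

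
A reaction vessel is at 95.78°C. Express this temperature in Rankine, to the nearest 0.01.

664.07°R

In Rankine: 95.7800 × 1.8 + 491.67 = 664.07°R.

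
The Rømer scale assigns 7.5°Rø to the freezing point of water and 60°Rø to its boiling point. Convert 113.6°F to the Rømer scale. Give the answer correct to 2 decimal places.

31.30°Rø

First in Celsius: (113.6 - 32) × 5/9 = 45.3333°C.
Linearly onto the Rømer scale: 7.5 + (45.3333 / 100) × (60 - 7.5) = 31.30°Rø.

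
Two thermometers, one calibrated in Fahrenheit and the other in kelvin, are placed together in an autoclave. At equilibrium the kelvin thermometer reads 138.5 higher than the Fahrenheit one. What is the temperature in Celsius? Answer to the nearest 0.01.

Let x be the Fahrenheit reading; then the kelvin reading is 5/9·x + 255.372.
(5/9·x + 255.372) - x = 138.5  ⇒  (-4/9)·x = -116.872  ⇒  x = 262.9625°F.
In Celsius: (262.9625 - 32) × 5/9 = 128.31°C.

128.31°C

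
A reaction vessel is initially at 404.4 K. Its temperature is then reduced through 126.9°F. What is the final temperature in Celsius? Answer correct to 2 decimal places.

60.75°C

Initial temperature in Celsius: 404.4 - 273.15 = 131.2500°C.
The 126.9°F change is an interval, so only the factor 5/9 applies: -126.9 × 5/9 = -70.5000°C.
Final Celsius temperature: 131.2500 - 70.5000 = 60.7500°C.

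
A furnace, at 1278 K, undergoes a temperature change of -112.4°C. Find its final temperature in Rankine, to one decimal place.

Initial temperature in Celsius: 1278 - 273.15 = 1004.8500°C.
Final Celsius temperature: 1004.8500 - 112.4000 = 892.4500°C.
In Rankine: 892.4500 × 1.8 + 491.67 = 2098.1°R.

2098.1°R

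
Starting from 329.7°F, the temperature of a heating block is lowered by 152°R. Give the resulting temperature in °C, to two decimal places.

80.94°C

Initial temperature in Celsius: (329.7 - 32) × 5/9 = 165.3889°C.
The 152°R change is an interval, so only the factor 5/9 applies: -152 × 5/9 = -84.4444°C.
Final Celsius temperature: 165.3889 - 84.4444 = 80.9444°C.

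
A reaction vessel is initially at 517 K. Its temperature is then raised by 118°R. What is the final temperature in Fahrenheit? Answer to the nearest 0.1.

Initial temperature in Celsius: 517 - 273.15 = 243.8500°C.
The 118°R change is an interval, so only the factor 5/9 applies: +118 × 5/9 = +65.5556°C.
Final Celsius temperature: 243.8500 + 65.5556 = 309.4056°C.
In Fahrenheit: 309.4056 × 1.8 + 32 = 588.9°F.

588.9°F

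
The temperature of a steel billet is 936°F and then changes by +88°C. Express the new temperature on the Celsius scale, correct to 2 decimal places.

590.22°C

Initial temperature in Celsius: (936 - 32) × 5/9 = 502.2222°C.
Final Celsius temperature: 502.2222 + 88.0000 = 590.2222°C.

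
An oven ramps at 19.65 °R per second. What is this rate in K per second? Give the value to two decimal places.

10.92 K/second

Since only a temperature interval is involved, the additive offset between the scales drops out.
A change of 1°R is a change of 5/9 K, so 19.65 × 5/9 = 10.92.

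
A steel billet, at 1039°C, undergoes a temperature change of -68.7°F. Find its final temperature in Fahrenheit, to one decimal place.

The 68.7°F change is an interval, so only the factor 5/9 applies: -68.7 × 5/9 = -38.1667°C.
Final Celsius temperature: 1039.0000 - 38.1667 = 1000.8333°C.
In Fahrenheit: 1000.8333 × 1.8 + 32 = 1833.5°F.

1833.5°F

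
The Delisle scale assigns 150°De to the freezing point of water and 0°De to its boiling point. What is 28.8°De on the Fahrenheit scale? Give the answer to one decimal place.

Linear interpolation between the fixed points: C = (28.8 - 150) × 100 / (0 - 150) = 80.8000°C.
Then 80.8000 × 1.8 + 32 = 177.4°F.

177.4°F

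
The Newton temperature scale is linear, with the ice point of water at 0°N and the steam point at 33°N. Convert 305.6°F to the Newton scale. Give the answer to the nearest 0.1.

First in Celsius: (305.6 - 32) × 5/9 = 152.0000°C.
Linearly onto the Newton scale: 0 + (152.0000 / 100) × (33 - 0) = 50.2°N.

50.2°N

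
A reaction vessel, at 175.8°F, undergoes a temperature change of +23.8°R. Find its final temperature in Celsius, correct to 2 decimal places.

93.11°C

Initial temperature in Celsius: (175.8 - 32) × 5/9 = 79.8889°C.
The 23.8°R change is an interval, so only the factor 5/9 applies: +23.8 × 5/9 = +13.2222°C.
Final Celsius temperature: 79.8889 + 13.2222 = 93.1111°C.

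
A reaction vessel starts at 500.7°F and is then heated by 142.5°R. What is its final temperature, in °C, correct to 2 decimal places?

339.56°C

Initial temperature in Celsius: (500.7 - 32) × 5/9 = 260.3889°C.
The 142.5°R change is an interval, so only the factor 5/9 applies: +142.5 × 5/9 = +79.1667°C.
Final Celsius temperature: 260.3889 + 79.1667 = 339.5556°C.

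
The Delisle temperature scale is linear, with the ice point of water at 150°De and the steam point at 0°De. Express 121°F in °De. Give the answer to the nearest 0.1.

First in Celsius: (121 - 32) × 5/9 = 49.4444°C.
Linearly onto the Delisle scale: 150 + (49.4444 / 100) × (0 - 150) = 75.8°De.

75.8°De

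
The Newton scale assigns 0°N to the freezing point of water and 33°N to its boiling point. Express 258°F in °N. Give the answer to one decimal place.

First in Celsius: (258 - 32) × 5/9 = 125.5556°C.
Linearly onto the Newton scale: 0 + (125.5556 / 100) × (33 - 0) = 41.4°N.

41.4°N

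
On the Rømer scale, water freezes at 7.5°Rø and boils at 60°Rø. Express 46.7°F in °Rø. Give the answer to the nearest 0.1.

11.8°Rø

First in Celsius: (46.7 - 32) × 5/9 = 8.1667°C.
Linearly onto the Rømer scale: 7.5 + (8.1667 / 100) × (60 - 7.5) = 11.8°Rø.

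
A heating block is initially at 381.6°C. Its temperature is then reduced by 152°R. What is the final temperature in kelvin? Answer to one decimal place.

The 152°R change is an interval, so only the factor 5/9 applies: -152 × 5/9 = -84.4444°C.
Final Celsius temperature: 381.6000 - 84.4444 = 297.1556°C.
In kelvin: 297.1556 + 273.15 = 570.3 K.

570.3 K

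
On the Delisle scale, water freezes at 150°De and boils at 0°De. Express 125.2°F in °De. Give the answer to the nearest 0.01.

72.33°De

First in Celsius: (125.2 - 32) × 5/9 = 51.7778°C.
Linearly onto the Delisle scale: 150 + (51.7778 / 100) × (0 - 150) = 72.33°De.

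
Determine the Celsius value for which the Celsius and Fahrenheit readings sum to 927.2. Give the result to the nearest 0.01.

319.71°C

Let C be the Celsius reading. The Fahrenheit reading is F = 1.8·C + 32.
Require C + F = 927.2: (2.8)·C + 32 = 927.2.
C = (927.2 - 32) / (2.8) = 319.71.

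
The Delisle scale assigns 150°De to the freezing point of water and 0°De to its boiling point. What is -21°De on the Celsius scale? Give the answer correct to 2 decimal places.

114.00°C

Linear interpolation between the fixed points: C = (-21 - 150) × 100 / (0 - 150) = 114.0000°C.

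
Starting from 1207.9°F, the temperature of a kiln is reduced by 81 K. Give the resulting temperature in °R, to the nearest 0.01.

Initial temperature in Celsius: (1207.9 - 32) × 5/9 = 653.2778°C.
The 81 K change is an interval; Kelvin and Celsius degrees are the same size, so ΔC = -81°C.
Final Celsius temperature: 653.2778 - 81.0000 = 572.2778°C.
In Rankine: 572.2778 × 1.8 + 491.67 = 1521.77°R.

1521.77°R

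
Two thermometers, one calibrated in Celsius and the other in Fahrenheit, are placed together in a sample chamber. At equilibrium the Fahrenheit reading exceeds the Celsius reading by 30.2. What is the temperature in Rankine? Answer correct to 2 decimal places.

Let x be the Celsius reading; then the Fahrenheit reading is 1.8·x + 32.
(1.8·x + 32) - x = 30.2  ⇒  (0.8)·x = -1.8  ⇒  x = -2.2500°C.
In Rankine: -2.2500 × 1.8 + 491.67 = 487.62°R.

487.62°R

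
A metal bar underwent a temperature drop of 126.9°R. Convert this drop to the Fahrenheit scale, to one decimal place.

Rankine and Fahrenheit degrees are the same size, so the interval is unchanged: 126.9.

126.9°F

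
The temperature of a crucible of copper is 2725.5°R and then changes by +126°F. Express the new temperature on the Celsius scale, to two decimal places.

1311.02°C

Initial temperature in Celsius: (2725.5 - 491.67) × 5/9 = 1241.0167°C.
The 126°F change is an interval, so only the factor 5/9 applies: +126 × 5/9 = +70.0000°C.
Final Celsius temperature: 1241.0167 + 70.0000 = 1311.0167°C.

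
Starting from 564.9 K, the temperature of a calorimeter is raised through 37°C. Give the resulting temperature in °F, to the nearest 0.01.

Initial temperature in Celsius: 564.9 - 273.15 = 291.7500°C.
Final Celsius temperature: 291.7500 + 37.0000 = 328.7500°C.
In Fahrenheit: 328.7500 × 1.8 + 32 = 623.75°F.

623.75°F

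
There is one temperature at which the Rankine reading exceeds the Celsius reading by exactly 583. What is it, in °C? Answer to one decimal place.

114.2°C

Let C be the Celsius reading. The Rankine reading is R = 1.8·C + 491.67.
Require R - C = 583: (0.8)·C + 491.67 = 583.
C = (583 - 491.67) / (0.8) = 114.2.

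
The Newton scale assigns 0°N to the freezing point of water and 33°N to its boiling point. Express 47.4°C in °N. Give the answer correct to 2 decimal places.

Linearly onto the Newton scale: 0 + (47.4000 / 100) × (33 - 0) = 15.64°N.

15.64°N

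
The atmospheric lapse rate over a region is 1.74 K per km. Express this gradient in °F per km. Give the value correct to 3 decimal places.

The quantity depends on a temperature interval, so only the ratio of degree sizes applies; the offset between the scales is irrelevant.
A change of 1 K is a change of 1.8°F, so 1.74 × 1.8 = 3.132.

3.132 °F/km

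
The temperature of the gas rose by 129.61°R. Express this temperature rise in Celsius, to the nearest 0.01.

72.01°C

An interval of 1°R corresponds to 5/9°C.
129.61 × 5/9 = 72.01.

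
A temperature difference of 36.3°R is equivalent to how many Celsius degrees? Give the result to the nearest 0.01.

Only the scale ratio 5/9 matters for a change in temperature.
36.3 × 5/9 = 20.17.

20.17°C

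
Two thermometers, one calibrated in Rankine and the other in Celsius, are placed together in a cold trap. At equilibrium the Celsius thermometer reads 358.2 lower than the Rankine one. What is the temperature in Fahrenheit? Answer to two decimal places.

Let x be the Rankine reading; then the Celsius reading is 5/9·x - 273.15.
(5/9·x - 273.15) - x = -358.2  ⇒  (-4/9)·x = -85.05  ⇒  x = 191.3625°R.
In Celsius: (191.3625 - 491.67) × 5/9 = -166.8375°C.
In Fahrenheit: -166.8375 × 1.8 + 32 = -268.31°F.

-268.31°F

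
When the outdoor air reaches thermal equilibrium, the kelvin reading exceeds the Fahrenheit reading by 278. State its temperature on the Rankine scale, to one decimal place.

408.8°R

Let x be the Fahrenheit reading; then the kelvin reading is 5/9·x + 255.372.
(5/9·x + 255.372) - x = 278  ⇒  (-4/9)·x = 22.6278  ⇒  x = -50.9125°F.
In Celsius: (-50.9125 - 32) × 5/9 = -46.0625°C.
In Rankine: -46.0625 × 1.8 + 491.67 = 408.8°R.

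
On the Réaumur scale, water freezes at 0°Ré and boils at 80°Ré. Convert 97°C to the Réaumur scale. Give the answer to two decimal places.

77.60°Ré

Linearly onto the Réaumur scale: 0 + (97.0000 / 100) × (80 - 0) = 77.60°Ré.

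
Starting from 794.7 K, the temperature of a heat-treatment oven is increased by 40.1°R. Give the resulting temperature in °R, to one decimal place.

1470.6°R

Initial temperature in Celsius: 794.7 - 273.15 = 521.5500°C.
The 40.1°R change is an interval, so only the factor 5/9 applies: +40.1 × 5/9 = +22.2778°C.
Final Celsius temperature: 521.5500 + 22.2778 = 543.8278°C.
In Rankine: 543.8278 × 1.8 + 491.67 = 1470.6°R.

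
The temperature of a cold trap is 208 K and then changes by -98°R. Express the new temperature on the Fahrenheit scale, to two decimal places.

Initial temperature in Celsius: 208 - 273.15 = -65.1500°C.
The 98°R change is an interval, so only the factor 5/9 applies: -98 × 5/9 = -54.4444°C.
Final Celsius temperature: -65.1500 - 54.4444 = -119.5944°C.
In Fahrenheit: -119.5944 × 1.8 + 32 = -183.27°F.

-183.27°F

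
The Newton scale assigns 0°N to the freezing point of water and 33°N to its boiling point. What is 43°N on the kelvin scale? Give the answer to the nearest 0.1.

Linear interpolation between the fixed points: C = (43 - 0) × 100 / (33 - 0) = 130.3030°C.
Then 130.3030 + 273.15 = 403.5 K.

403.5 K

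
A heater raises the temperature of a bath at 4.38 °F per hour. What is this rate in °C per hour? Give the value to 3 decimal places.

2.433 °C/hour

The quantity depends on a temperature interval, so only the ratio of degree sizes applies; the offset between the scales is irrelevant.
A change of 1°F is a change of 5/9°C, so 4.38 × 5/9 = 2.433.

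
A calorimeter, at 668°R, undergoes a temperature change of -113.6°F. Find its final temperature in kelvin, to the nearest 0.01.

308.00 K

Initial temperature in Celsius: (668 - 491.67) × 5/9 = 97.9611°C.
The 113.6°F change is an interval, so only the factor 5/9 applies: -113.6 × 5/9 = -63.1111°C.
Final Celsius temperature: 97.9611 - 63.1111 = 34.8500°C.
In kelvin: 34.8500 + 273.15 = 308.00 K.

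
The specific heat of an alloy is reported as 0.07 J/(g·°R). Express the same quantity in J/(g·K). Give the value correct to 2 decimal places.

0.13 J/(g·K)

Since only a temperature interval is involved, the additive offset between the scales drops out.
A change of 1 K is a change of 1.8°R, so per K the value is 0.07 × 1.8 = 0.13.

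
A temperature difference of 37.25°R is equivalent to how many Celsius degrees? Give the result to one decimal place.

An interval of 1°R corresponds to 5/9°C.
37.25 × 5/9 = 20.7.

20.7°C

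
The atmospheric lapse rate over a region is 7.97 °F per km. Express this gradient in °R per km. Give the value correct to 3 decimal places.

The quantity depends on a temperature interval, so only the ratio of degree sizes applies; the offset between the scales is irrelevant.
A change of 1°F is a change of 1°R, so 7.97 × 1 = 7.970.

7.970 °R/km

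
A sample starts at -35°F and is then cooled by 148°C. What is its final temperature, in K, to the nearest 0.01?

Initial temperature in Celsius: (-35 - 32) × 5/9 = -37.2222°C.
Final Celsius temperature: -37.2222 - 148.0000 = -185.2222°C.
In kelvin: -185.2222 + 273.15 = 87.93 K.

87.93 K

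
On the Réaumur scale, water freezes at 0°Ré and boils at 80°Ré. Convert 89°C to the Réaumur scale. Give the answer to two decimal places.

71.20°Ré

Linearly onto the Réaumur scale: 0 + (89.0000 / 100) × (80 - 0) = 71.20°Ré.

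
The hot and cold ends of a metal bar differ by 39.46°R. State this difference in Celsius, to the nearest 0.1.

21.9°C

For a temperature interval the offset drops out; only the factor 5/9 applies.
39.46 × 5/9 = 21.9.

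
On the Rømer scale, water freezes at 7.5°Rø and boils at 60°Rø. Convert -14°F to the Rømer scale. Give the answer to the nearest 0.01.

-5.92°Rø

First in Celsius: (-14 - 32) × 5/9 = -25.5556°C.
Linearly onto the Rømer scale: 7.5 + (-25.5556 / 100) × (60 - 7.5) = -5.92°Rø.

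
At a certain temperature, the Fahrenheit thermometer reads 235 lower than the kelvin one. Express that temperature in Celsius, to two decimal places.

Let x be the kelvin reading; then the Fahrenheit reading is 1.8·x - 459.67.
(1.8·x - 459.67) - x = -235  ⇒  (0.8)·x = 224.67  ⇒  x = 280.8375 K.
In Celsius: 280.8375 - 273.15 = 7.69°C.

7.69°C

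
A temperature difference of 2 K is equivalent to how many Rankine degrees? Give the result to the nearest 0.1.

3.6°R

For a temperature interval the offset drops out; only the factor 1.8 applies.
2 × 1.8 = 3.6.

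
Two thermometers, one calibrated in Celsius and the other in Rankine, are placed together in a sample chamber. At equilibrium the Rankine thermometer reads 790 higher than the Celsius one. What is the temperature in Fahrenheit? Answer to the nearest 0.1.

Let x be the Celsius reading; then the Rankine reading is 1.8·x + 491.67.
(1.8·x + 491.67) - x = 790  ⇒  (0.8)·x = 298.33  ⇒  x = 372.9125°C.
In Fahrenheit: 372.9125 × 1.8 + 32 = 703.2°F.

703.2°F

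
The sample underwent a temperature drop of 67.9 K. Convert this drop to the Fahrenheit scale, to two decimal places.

For a temperature interval the offset drops out; only the factor 1.8 applies.
67.9 × 1.8 = 122.22.

122.22°F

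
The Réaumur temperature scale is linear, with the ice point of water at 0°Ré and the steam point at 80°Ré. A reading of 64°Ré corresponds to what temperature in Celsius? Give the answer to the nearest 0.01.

80.00°C

Linear interpolation between the fixed points: C = (64 - 0) × 100 / (80 - 0) = 80.0000°C.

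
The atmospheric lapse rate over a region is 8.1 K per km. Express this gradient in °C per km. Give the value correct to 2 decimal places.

8.10 °C/km

The quantity depends on a temperature interval, so only the ratio of degree sizes applies; the offset between the scales is irrelevant.
A change of 1 K is a change of 1°C, so 8.1 × 1 = 8.10.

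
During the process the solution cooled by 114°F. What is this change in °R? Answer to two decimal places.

Fahrenheit and Rankine degrees are the same size, so the interval is unchanged: 114.00.

114.00°R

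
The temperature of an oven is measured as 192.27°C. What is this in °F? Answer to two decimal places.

378.09°F

In Fahrenheit: 192.2700 × 1.8 + 32 = 378.09°F.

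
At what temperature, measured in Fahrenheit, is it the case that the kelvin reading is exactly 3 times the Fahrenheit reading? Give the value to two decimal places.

Let F be the Fahrenheit reading. The kelvin reading is K = 5/9·F + 255.372.
Require K = 3·F: 5/9·F + 255.372 = 3·F.
(-22/9)·F = -255.372  ⇒  F = 104.47.

104.47°F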